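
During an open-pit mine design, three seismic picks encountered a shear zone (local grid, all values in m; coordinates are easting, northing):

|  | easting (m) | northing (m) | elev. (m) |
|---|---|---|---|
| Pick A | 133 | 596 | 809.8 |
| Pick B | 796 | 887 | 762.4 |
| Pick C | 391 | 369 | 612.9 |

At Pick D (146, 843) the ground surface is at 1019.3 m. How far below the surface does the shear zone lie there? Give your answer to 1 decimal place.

Two edge vectors: Pick A→Pick B = (663, 291, -47.4), Pick A→Pick C = (258, -227, -196.9).
Normal n = (Pick A→Pick B) × (Pick A→Pick C) = (-68057.7, 118315.5, -225579).
So ∂z/∂easting = −n_x/n_z = −0.30170 and ∂z/∂northing = −n_y/n_z = 0.52450.
Intercept c from Pick A: 809.8 + 40.13 − 312.60 = 537.33.
At (146, 843): z_contact = −44.05 + 442.15 + 537.33 = 935.43 m.
Depth below ground = 1019.3 − 935.43 = 83.9 m.

83.9 m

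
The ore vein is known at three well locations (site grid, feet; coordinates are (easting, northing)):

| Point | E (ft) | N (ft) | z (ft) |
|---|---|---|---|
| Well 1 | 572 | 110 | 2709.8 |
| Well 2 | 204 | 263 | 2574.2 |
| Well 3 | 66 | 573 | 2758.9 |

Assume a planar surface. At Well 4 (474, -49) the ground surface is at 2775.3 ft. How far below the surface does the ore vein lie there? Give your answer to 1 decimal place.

Two edge vectors: Well 1→Well 2 = (-368, 153, -135.6), Well 1→Well 3 = (-506, 463, 49.1).
Normal n = (Well 1→Well 2) × (Well 1→Well 3) = (70295.1, 86682.4, -92966).
So ∂z/∂E = −n_x/n_z = 0.75614 and ∂z/∂N = −n_y/n_z = 0.93241.
Intercept c from Well 1: 2709.8 − 432.51 − 102.57 = 2174.72.
At (474, -49): z_contact = 358.41 − 45.69 + 2174.72 = 2487.45 ft.
Depth below ground = 2775.3 − 2487.45 = 287.9 ft.

287.9 ft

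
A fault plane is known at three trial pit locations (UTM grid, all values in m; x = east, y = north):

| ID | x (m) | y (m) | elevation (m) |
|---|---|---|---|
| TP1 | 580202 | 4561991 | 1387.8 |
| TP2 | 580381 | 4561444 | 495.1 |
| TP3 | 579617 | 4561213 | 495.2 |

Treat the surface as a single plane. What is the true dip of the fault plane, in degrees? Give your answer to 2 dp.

57.20°

Let the plane be z = a·x + b·y + c.
TP2−TP1: 179a − 547b = −892.7;  TP3−TP1: −585a − 778b = −892.6.
Solving gives a = −0.44914, b = 1.48502.
Gradient magnitude |∇z| = √(a² + b²) = √(0.20172 + 2.20528) = 1.55145.
True dip = arctan(1.55145) = 57.20°, dipping toward SSE (azimuth ≈ 163°).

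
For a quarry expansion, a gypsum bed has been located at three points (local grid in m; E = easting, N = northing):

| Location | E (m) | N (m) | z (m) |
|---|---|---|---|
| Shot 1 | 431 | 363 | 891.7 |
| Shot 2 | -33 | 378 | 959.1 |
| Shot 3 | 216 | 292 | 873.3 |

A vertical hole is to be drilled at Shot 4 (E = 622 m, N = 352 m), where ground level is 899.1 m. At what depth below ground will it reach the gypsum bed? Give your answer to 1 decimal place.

38.2 m

Two edge vectors: Shot 1→Shot 2 = (-464, 15, 67.4), Shot 1→Shot 3 = (-215, -71, -18.4).
Normal n = (Shot 1→Shot 2) × (Shot 1→Shot 3) = (4509.4, -23028.6, 36169).
So ∂z/∂E = −n_x/n_z = −0.12468 and ∂z/∂N = −n_y/n_z = 0.63669.
Intercept c from Shot 1: 891.7 + 53.74 − 231.12 = 714.32.
At (622, 352): z_contact = −77.55 + 224.12 + 714.32 = 860.88 m.
Depth below ground = 899.1 − 860.88 = 38.2 m.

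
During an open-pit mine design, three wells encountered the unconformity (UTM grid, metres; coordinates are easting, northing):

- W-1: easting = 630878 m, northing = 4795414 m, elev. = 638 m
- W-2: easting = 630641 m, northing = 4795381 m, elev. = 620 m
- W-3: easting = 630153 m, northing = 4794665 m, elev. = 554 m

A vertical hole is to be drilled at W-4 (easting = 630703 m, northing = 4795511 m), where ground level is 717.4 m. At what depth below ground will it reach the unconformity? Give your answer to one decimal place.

Two edge vectors: W-1→W-2 = (-237, -33, -18), W-1→W-3 = (-725, -749, -84).
Normal n = (W-1→W-2) × (W-1→W-3) = (-10710, -6858, 153588).
So ∂z/∂easting = −n_x/n_z = 0.069732010 and ∂z/∂northing = −n_y/n_z = 0.044651926.
Intercept c from W-1: 638 − 43992.39 − 214124.47 = −257478.86.
At (630703, 4795511): z_contact = 43980.19 + 214128.80 − 257478.86 = 630.13 m.
Depth below ground = 717.4 − 630.13 = 87.3 m.

87.3 m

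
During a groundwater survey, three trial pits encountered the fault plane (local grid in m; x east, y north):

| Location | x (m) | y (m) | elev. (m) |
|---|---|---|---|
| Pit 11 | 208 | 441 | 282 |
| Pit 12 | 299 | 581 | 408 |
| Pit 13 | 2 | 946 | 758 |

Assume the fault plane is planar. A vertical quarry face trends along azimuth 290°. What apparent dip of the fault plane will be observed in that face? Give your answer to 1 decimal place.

19.5°

Let the plane be z = a·x + b·y + c.
Pit 12−Pit 11: 91a + 140b = 126;  Pit 13−Pit 11: −206a + 505b = 476.
Solving gives a = −0.04024, b = 0.92616.
Unit vector along 290° is (sin 290°, cos 290°) = (-0.9397, 0.3420).
Slope in that direction = a·(-0.9397) + b·(0.3420) = 0.35458.
Apparent dip = arctan|0.35458| = 19.5° (true dip is 42.8°, so apparent ≤ true as expected).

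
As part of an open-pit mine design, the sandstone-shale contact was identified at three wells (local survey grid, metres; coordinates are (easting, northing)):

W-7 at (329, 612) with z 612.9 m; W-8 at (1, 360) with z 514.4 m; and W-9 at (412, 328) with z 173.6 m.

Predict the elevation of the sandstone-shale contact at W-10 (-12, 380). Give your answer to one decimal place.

550.5 m

Two edge vectors: W-7→W-8 = (-328, -252, -98.5), W-7→W-9 = (83, -284, -439.3).
Normal n = (W-7→W-8) × (W-7→W-9) = (82729.6, -152265.9, 114068).
So ∂z/∂E = −n_x/n_z = −0.72527 and ∂z/∂N = −n_y/n_z = 1.33487.
Intercept c from W-7: 612.9 + 238.61 − 816.94 = 34.57.
At (-12, 380): z = 8.7 + 507.3 + 34.57 = 550.5 m.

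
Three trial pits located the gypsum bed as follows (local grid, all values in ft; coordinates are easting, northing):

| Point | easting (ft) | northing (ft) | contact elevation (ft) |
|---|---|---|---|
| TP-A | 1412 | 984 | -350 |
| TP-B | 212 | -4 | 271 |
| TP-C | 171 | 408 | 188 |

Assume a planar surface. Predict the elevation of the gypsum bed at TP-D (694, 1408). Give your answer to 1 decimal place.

-215.8 ft

Two edge vectors: TP-A→TP-B = (-1200, -988, 621), TP-A→TP-C = (-1241, -576, 538).
Normal n = (TP-A→TP-B) × (TP-A→TP-C) = (-173848, -125061, -534908).
So ∂z/∂easting = −n_x/n_z = −0.325005 and ∂z/∂northing = −n_y/n_z = −0.233799.
Intercept c from TP-A: -350 + 458.91 + 230.06 = 338.97.
At (694, 1408): z = −225.6 − 329.2 + 338.97 = -215.8 ft.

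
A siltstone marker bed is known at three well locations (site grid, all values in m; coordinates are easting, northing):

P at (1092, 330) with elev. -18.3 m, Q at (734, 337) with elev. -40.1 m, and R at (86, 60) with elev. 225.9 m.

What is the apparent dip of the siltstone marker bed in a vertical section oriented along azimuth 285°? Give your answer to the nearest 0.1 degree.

Two edge vectors: P→Q = (-358, 7, -21.8), P→R = (-1006, -270, 244.2).
Normal n = (P→Q) × (P→R) = (-4176.6, 109354.4, 103702).
So ∂z/∂easting = −n_x/n_z = 0.04028 and ∂z/∂northing = −n_y/n_z = −1.05451.
Unit vector along 285° is (sin 285°, cos 285°) = (-0.9659, 0.2588).
Slope in that direction = a·(-0.9659) + b·(0.2588) = −0.31183.
Apparent dip = arctan|0.31183| = 17.3° (true dip is 46.5°, so apparent ≤ true as expected).

17.3°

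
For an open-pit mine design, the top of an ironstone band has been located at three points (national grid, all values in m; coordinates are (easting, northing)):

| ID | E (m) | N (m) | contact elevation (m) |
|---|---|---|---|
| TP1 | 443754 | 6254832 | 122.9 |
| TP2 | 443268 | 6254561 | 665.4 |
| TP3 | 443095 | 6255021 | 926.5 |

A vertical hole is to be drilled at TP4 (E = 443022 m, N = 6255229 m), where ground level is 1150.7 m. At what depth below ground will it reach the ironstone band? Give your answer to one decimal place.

Two edge vectors: TP1→TP2 = (-486, -271, 542.5), TP1→TP3 = (-659, 189, 803.6).
Normal n = (TP1→TP2) × (TP1→TP3) = (-320308.1, 33042.1, -270443).
So ∂z/∂E = −n_x/n_z = −1.184383031 and ∂z/∂N = −n_y/n_z = 0.122177686.
Intercept c from TP1: 122.9 + 525574.71 − 764200.90 = −238503.29.
At (443022, 6255229): z_contact = −524707.74 + 764249.41 − 238503.29 = 1038.37 m.
Depth below ground = 1150.7 − 1038.37 = 112.3 m.

112.3 m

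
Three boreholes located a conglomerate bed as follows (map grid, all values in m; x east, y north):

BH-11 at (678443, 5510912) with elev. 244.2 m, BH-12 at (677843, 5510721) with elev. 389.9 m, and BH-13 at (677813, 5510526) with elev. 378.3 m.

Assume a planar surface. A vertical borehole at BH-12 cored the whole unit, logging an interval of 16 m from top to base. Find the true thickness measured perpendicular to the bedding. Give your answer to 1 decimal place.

Two edge vectors: BH-11→BH-12 = (-600, -191, 145.7), BH-11→BH-13 = (-630, -386, 134.1).
Normal n = (BH-11→BH-12) × (BH-11→BH-13) = (30627.1, -11331, 111270).
So ∂z/∂x = −n_x/n_z = −0.27525 and ∂z/∂y = −n_y/n_z = 0.10183.
|∇z| = √(a²+b²) = 0.29348, so dip δ = arctan(0.29348) = 16.36°.
True thickness = vertical thickness × cos δ = 16 × cos 16.36° = 15.4 m.

15.4 m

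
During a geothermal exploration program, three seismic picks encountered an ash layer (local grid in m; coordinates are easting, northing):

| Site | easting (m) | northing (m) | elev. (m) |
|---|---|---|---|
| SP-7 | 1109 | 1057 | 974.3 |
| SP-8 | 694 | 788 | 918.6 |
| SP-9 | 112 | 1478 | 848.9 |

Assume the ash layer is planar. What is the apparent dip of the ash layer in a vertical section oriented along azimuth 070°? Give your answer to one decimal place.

7.1°

Let the plane be z = a·easting + b·northing + c.
SP-8−SP-7: −415a − 269b = −55.7;  SP-9−SP-7: −997a + 421b = −125.4.
Solving gives a = 0.12911, b = 0.00788.
Unit vector along 070° is (sin 70°, cos 70°) = (0.9397, 0.3420).
Slope in that direction = a·(0.9397) + b·(0.3420) = 0.12402.
Apparent dip = arctan|0.12402| = 7.1° (true dip is 7.4°, so apparent ≤ true as expected).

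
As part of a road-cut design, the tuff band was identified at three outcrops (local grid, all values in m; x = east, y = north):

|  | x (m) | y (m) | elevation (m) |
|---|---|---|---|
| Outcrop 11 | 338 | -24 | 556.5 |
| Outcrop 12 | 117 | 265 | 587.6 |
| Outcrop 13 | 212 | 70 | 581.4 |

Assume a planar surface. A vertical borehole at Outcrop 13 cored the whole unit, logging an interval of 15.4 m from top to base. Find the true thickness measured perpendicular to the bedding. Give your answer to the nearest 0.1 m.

14.8 m

Two edge vectors: Outcrop 11→Outcrop 12 = (-221, 289, 31.1), Outcrop 11→Outcrop 13 = (-126, 94, 24.9).
Normal n = (Outcrop 11→Outcrop 12) × (Outcrop 11→Outcrop 13) = (4272.7, 1584.3, 15640).
So ∂z/∂x = −n_x/n_z = −0.27319 and ∂z/∂y = −n_y/n_z = −0.10130.
|∇z| = √(a²+b²) = 0.29137, so dip δ = arctan(0.29137) = 16.24°.
True thickness = vertical thickness × cos δ = 15.4 × cos 16.24° = 14.8 m.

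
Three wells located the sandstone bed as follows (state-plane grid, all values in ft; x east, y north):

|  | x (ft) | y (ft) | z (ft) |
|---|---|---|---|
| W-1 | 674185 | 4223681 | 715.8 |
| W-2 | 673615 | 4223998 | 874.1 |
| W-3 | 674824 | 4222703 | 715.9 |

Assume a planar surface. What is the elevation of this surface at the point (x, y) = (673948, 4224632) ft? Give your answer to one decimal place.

Two edge vectors: W-1→W-2 = (-570, 317, 158.3), W-1→W-3 = (639, -978, 0.1).
Normal n = (W-1→W-2) × (W-1→W-3) = (154849.1, 101210.7, 354897).
So ∂z/∂x = −n_x/n_z = −0.436321243 and ∂z/∂y = −n_y/n_z = −0.285183307.
Intercept c from W-1: 715.8 + 294161.24 + 1204523.31 = 1499400.35.
At (673948, 4224632): z = −294057.8 − 1204794.5 + 1499400.35 = 548.0 ft.

548.0 ft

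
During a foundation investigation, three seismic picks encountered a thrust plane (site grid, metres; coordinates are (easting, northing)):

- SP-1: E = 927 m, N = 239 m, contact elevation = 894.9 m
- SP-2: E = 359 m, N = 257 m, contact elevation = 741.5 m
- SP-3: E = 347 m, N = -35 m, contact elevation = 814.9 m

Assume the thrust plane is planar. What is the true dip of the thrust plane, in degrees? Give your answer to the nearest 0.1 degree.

20.3°

Two edge vectors: SP-1→SP-2 = (-568, 18, -153.4), SP-1→SP-3 = (-580, -274, -80).
Normal n = (SP-1→SP-2) × (SP-1→SP-3) = (-43471.6, 43532, 166072).
So ∂z/∂E = −n_x/n_z = 0.26176 and ∂z/∂N = −n_y/n_z = −0.26213.
Gradient magnitude |∇z| = √(a² + b²) = √(0.06852 + 0.06871) = 0.37045.
True dip = arctan(0.37045) = 20.3°, dipping toward NW (azimuth ≈ 315°).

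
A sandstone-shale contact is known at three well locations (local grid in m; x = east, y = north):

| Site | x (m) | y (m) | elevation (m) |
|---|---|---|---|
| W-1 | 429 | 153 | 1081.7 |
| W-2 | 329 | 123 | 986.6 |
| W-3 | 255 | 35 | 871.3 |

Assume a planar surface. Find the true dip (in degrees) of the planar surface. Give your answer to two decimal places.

Two edge vectors: W-1→W-2 = (-100, -30, -95.1), W-1→W-3 = (-174, -118, -210.4).
Normal n = (W-1→W-2) × (W-1→W-3) = (-4909.8, -4492.6, 6580).
So ∂z/∂x = −n_x/n_z = 0.74617 and ∂z/∂y = −n_y/n_z = 0.68277.
Gradient magnitude |∇z| = √(a² + b²) = √(0.55677 + 0.46617) = 1.01140.
True dip = arctan(1.01140) = 45.32°, dipping toward SW (azimuth ≈ 228°).

45.32°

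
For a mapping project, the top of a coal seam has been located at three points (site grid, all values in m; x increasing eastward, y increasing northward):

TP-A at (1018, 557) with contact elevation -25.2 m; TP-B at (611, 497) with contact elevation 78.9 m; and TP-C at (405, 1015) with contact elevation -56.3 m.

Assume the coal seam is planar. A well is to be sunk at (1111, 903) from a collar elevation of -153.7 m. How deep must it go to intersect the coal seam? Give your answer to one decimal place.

9.1 m

Let the plane be z = a·x + b·y + c.
TP-B−TP-A: −407a − 60b = 104.1;  TP-C−TP-A: −613a + 458b = −31.1.
Solving gives a = −0.205263, b = −0.342633.
Then c = -25.2 − a·1018 − b·557 = 374.60.
At (1111, 903): z_contact = −228.05 − 309.40 + 374.60 = -162.84 m.
Depth below ground = -153.7 − (-162.84) = 9.1 m.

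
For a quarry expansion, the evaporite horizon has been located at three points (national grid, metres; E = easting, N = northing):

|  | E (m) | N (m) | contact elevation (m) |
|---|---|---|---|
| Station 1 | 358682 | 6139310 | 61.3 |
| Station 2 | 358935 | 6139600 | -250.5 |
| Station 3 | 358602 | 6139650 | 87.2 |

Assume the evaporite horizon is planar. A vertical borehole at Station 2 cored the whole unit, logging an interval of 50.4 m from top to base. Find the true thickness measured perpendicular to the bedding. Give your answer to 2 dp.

Let the plane be z = a·E + b·N + c.
Station 2−Station 1: 253a + 290b = −311.8;  Station 3−Station 1: −80a + 340b = 25.9.
Solving gives a = −1.03940, b = −0.16839.
|∇z| = √(a²+b²) = 1.05295, so dip δ = arctan(1.05295) = 46.48°.
True thickness = vertical thickness × cos δ = 50.4 × cos 46.48° = 34.71 m.

34.71 m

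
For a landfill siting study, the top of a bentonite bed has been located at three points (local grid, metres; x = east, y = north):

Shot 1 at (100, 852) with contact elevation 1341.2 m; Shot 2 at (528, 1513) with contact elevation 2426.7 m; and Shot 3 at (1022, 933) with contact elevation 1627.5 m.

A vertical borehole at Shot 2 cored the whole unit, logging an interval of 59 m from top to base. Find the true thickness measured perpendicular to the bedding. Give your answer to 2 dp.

32.16 m

Let the plane be z = a·x + b·y + c.
Shot 2−Shot 1: 428a + 661b = 1085.5;  Shot 3−Shot 1: 922a + 81b = 286.3.
Solving gives a = 0.17628, b = 1.52807.
|∇z| = √(a²+b²) = 1.53820, so dip δ = arctan(1.53820) = 56.97°.
True thickness = vertical thickness × cos δ = 59 × cos 56.97° = 32.16 m.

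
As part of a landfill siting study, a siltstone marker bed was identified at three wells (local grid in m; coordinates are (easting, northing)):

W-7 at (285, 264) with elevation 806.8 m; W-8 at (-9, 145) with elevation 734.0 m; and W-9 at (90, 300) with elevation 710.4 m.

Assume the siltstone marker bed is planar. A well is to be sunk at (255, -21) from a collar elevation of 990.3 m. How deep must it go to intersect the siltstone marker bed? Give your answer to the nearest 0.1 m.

76.7 m

Let the plane be z = a·E + b·N + c.
W-8−W-7: −294a − 119b = −72.8;  W-9−W-7: −195a + 36b = −96.4.
Solving gives a = 0.41707, b = −0.41865.
Then c = 806.8 − a·285 − b·264 = 798.46.
At (255, -21): z_contact = 106.35 + 8.79 + 798.46 = 913.60 m.
Depth below ground = 990.3 − 913.60 = 76.7 m.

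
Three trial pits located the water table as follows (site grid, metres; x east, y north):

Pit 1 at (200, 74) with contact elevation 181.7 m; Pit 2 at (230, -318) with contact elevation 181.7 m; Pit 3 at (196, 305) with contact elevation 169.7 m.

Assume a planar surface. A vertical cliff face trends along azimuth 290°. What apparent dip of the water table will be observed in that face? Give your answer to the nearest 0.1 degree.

Let the plane be z = a·x + b·y + c.
Pit 2−Pit 1: 30a − 392b = 0;  Pit 3−Pit 1: −4a + 231b = −12.
Solving gives a = −0.87728, b = −0.06714.
Unit vector along 290° is (sin 290°, cos 290°) = (-0.9397, 0.3420).
Slope in that direction = a·(-0.9397) + b·(0.3420) = 0.80141.
Apparent dip = arctan|0.80141| = 38.7° (true dip is 41.3°, so apparent ≤ true as expected).

38.7°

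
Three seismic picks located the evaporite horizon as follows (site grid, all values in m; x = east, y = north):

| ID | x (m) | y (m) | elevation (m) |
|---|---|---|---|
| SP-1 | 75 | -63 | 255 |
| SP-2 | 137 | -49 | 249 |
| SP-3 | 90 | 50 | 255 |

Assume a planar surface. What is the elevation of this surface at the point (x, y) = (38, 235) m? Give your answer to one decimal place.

262.6 m

Two edge vectors: SP-1→SP-2 = (62, 14, -6), SP-1→SP-3 = (15, 113, 0).
Normal n = (SP-1→SP-2) × (SP-1→SP-3) = (678, -90, 6796).
So ∂z/∂x = −n_x/n_z = −0.09976 and ∂z/∂y = −n_y/n_z = 0.01324.
Intercept c from SP-1: 255 + 7.48 + 0.83 = 263.32.
At (38, 235): z = −3.8 + 3.1 + 263.32 = 262.6 m.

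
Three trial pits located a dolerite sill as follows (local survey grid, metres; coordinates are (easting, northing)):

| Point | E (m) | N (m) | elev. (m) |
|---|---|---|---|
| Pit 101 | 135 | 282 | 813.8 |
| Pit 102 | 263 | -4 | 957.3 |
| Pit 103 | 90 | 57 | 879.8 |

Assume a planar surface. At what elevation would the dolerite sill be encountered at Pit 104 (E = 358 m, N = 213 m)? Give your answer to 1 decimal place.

910.3 m

Let the plane be z = a·E + b·N + c.
Pit 102−Pit 101: 128a − 286b = 143.5;  Pit 103−Pit 101: −45a − 225b = 66.
Solving gives a = 0.32185, b = −0.35770.
Then c = 813.8 − a·135 − b·282 = 871.22.
At (358, 213): z = 115.2 − 76.2 + 871.22 = 910.3 m.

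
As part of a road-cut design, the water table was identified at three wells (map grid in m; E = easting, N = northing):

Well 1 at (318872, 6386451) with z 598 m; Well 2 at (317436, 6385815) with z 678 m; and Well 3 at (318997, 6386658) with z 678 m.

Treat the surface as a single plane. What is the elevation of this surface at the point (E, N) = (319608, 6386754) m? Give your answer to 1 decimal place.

Two edge vectors: Well 1→Well 2 = (-1436, -636, 80), Well 1→Well 3 = (125, 207, 80).
Normal n = (Well 1→Well 2) × (Well 1→Well 3) = (-67440, 124880, -217752).
So ∂z/∂E = −n_x/n_z = −0.309710129 and ∂z/∂N = −n_y/n_z = 0.573496455.
Intercept c from Well 1: 598 + 98757.89 − 3662607.01 = −3563251.12.
At (319608, 6386754): z = −98985.8 + 3662780.8 − 3563251.12 = 543.8 m.

543.8 m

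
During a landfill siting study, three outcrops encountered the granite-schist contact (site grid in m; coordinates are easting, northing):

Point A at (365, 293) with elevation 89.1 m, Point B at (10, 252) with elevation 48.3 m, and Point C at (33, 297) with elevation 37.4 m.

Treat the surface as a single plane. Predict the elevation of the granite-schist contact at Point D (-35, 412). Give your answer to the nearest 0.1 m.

-9.7 m

Let the plane be z = a·easting + b·northing + c.
Point B−Point A: −355a − 41b = −40.8;  Point C−Point A: −332a + 4b = −51.7.
Solving gives a = 0.15187, b = −0.31984.
Then c = 89.1 − a·365 − b·293 = 127.38.
At (-35, 412): z = −5.3 − 131.8 + 127.38 = -9.7 m.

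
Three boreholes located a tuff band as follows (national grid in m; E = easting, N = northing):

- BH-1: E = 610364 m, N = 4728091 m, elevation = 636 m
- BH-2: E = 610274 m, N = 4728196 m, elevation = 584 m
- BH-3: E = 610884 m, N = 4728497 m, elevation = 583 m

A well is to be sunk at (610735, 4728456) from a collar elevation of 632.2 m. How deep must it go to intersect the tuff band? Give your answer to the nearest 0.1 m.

Let the plane be z = a·E + b·N + c.
BH-2−BH-1: −90a + 105b = −52;  BH-3−BH-1: 520a + 406b = −53.
Solving gives a = 0.170583717, b = −0.349023480.
Then c = 636 − a·610364 − b·4728091 = 1546732.62.
At (610735, 4728456): z_contact = 104181.45 − 1650342.17 + 1546732.62 = 571.89 m.
Depth below ground = 632.2 − 571.89 = 60.3 m.

60.3 m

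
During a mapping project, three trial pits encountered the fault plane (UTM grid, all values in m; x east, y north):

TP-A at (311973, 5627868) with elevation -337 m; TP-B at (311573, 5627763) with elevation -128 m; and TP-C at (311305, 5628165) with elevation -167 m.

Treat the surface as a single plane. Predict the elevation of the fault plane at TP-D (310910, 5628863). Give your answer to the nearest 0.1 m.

-264.5 m

Two edge vectors: TP-A→TP-B = (-400, -105, 209), TP-A→TP-C = (-668, 297, 170).
Normal n = (TP-A→TP-B) × (TP-A→TP-C) = (-79923, -71612, -188940).
So ∂z/∂x = −n_x/n_z = −0.423007304 and ∂z/∂y = −n_y/n_z = −0.379019795.
Intercept c from TP-A: -337 + 131966.86 + 2133073.37 = 2264703.23.
At (310910, 5628863): z = −131517.2 − 2133450.5 + 2264703.23 = -264.5 m.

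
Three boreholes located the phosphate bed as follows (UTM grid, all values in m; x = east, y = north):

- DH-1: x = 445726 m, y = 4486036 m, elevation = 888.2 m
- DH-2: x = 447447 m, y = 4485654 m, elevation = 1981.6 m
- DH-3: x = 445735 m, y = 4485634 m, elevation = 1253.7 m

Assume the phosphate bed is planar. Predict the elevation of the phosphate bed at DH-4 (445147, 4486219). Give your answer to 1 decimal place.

Let the plane be z = a·x + b·y + c.
DH-2−DH-1: 1721a − 382b = 1093.4;  DH-3−DH-1: 9a − 402b = 365.5.
Solving gives a = 0.435682826, b = −0.899449887.
Then c = 888.2 − a·445726 − b·4486036 = 3841657.61.
At (445147, 4486219): z = 193942.9 − 4035129.2 + 3841657.61 = 471.3 m.

471.3 m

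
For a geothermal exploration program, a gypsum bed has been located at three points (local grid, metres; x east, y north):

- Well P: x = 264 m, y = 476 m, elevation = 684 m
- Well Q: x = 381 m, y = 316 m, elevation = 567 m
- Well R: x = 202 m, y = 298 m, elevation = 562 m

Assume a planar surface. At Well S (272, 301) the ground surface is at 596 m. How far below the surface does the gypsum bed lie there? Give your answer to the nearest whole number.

Two edge vectors: Well P→Well Q = (117, -160, -117), Well P→Well R = (-62, -178, -122).
Normal n = (Well P→Well Q) × (Well P→Well R) = (-1306, 21528, -30746).
So ∂z/∂x = −n_x/n_z = −0.04248 and ∂z/∂y = −n_y/n_z = 0.70019.
Intercept c from Well P: 684 + 11.21 − 333.29 = 361.92.
At (272, 301): z_contact = −11.6 + 210.8 + 361.92 = 561.1 m.
Depth below ground = 596 − 561.1 = 35 m.

35 m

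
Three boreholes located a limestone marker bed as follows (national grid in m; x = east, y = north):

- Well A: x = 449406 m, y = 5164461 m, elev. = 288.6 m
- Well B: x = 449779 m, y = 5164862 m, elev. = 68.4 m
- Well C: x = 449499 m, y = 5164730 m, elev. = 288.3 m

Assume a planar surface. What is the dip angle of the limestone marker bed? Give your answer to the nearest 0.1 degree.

Let the plane be z = a·x + b·y + c.
Well B−Well A: 373a + 401b = −220.2;  Well C−Well A: 93a + 269b = −0.3.
Solving gives a = −0.93765, b = 0.32306.
Gradient magnitude |∇z| = √(a² + b²) = √(0.87920 + 0.10436) = 0.99175.
True dip = arctan(0.99175) = 44.8°, dipping toward ESE (azimuth ≈ 109°).

44.8°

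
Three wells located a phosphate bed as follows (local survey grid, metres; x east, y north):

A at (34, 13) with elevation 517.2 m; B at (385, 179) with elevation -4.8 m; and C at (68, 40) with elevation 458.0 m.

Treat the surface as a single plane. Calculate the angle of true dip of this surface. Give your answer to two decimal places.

53.78°

Two edge vectors: A→B = (351, 166, -522), A→C = (34, 27, -59.2).
Normal n = (A→B) × (A→C) = (4266.8, 3031.2, 3833).
So ∂z/∂x = −n_x/n_z = −1.11318 and ∂z/∂y = −n_y/n_z = −0.79082.
Gradient magnitude |∇z| = √(a² + b²) = √(1.23916 + 0.62539) = 1.36549.
True dip = arctan(1.36549) = 53.78°, dipping toward NE (azimuth ≈ 055°).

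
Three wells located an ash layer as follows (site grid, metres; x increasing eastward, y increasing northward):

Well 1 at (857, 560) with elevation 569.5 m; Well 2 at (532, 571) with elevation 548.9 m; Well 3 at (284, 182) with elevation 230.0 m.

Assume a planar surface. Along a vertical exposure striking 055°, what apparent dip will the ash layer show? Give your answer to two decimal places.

Let the plane be z = a·x + b·y + c.
Well 2−Well 1: −325a + 11b = −20.6;  Well 3−Well 1: −573a − 378b = −339.5.
Solving gives a = 0.08921, b = 0.76292.
Unit vector along 055° is (sin 55°, cos 55°) = (0.8192, 0.5736).
Slope in that direction = a·(0.8192) + b·(0.5736) = 0.51067.
Apparent dip = arctan|0.51067| = 27.05° (true dip is 37.5°, so apparent ≤ true as expected).

27.05°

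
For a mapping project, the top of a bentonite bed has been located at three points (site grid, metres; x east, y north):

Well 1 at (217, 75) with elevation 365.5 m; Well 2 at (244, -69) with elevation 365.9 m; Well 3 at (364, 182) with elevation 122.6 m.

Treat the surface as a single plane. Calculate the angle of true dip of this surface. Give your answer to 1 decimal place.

Let the plane be z = a·x + b·y + c.
Well 2−Well 1: 27a − 144b = 0.4;  Well 3−Well 1: 147a + 107b = −242.9.
Solving gives a = −1.45217, b = −0.27506.
Gradient magnitude |∇z| = √(a² + b²) = √(2.10879 + 0.07566) = 1.47799.
True dip = arctan(1.47799) = 55.9°, dipping toward E (azimuth ≈ 079°).

55.9°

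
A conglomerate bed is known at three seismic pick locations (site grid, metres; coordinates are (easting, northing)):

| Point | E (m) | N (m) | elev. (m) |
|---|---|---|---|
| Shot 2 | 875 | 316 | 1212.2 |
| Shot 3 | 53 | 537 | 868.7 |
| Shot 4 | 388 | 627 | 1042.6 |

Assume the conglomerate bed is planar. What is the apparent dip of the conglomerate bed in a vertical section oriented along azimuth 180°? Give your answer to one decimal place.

Two edge vectors: Shot 2→Shot 3 = (-822, 221, -343.5), Shot 2→Shot 4 = (-487, 311, -169.6).
Normal n = (Shot 2→Shot 3) × (Shot 2→Shot 4) = (69346.9, 27873.3, -148015).
So ∂z/∂E = −n_x/n_z = 0.46851 and ∂z/∂N = −n_y/n_z = 0.18831.
Unit vector along 180° is (sin 180°, cos 180°) = (0.0000, -1.0000).
Slope in that direction = a·(0.0000) + b·(-1.0000) = −0.18831.
Apparent dip = arctan|0.18831| = 10.7° (true dip is 26.8°, so apparent ≤ true as expected).

10.7°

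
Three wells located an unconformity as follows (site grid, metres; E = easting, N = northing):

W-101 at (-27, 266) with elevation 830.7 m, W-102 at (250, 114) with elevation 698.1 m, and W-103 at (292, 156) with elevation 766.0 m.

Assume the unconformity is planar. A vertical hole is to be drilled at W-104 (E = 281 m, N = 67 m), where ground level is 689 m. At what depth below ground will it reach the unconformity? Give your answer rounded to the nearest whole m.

46 m

Let the plane be z = a·E + b·N + c.
W-102−W-101: 277a − 152b = −132.6;  W-103−W-101: 319a − 110b = −64.7.
Solving gives a = 0.26371, b = 1.35295.
Then c = 830.7 − a·-27 − b·266 = 477.93.
At (281, 67): z_contact = 74.1 + 90.6 + 477.93 = 642.7 m.
Depth below ground = 689 − 642.7 = 46 m.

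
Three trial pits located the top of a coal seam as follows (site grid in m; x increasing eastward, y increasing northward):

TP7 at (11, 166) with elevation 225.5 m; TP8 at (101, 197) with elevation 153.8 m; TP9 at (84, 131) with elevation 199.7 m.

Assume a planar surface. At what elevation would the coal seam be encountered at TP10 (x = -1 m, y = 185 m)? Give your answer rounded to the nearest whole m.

Two edge vectors: TP7→TP8 = (90, 31, -71.7), TP7→TP9 = (73, -35, -25.8).
Normal n = (TP7→TP8) × (TP7→TP9) = (-3309.3, -2912.1, -5413).
So ∂z/∂x = −n_x/n_z = −0.61136 and ∂z/∂y = −n_y/n_z = −0.53798.
Intercept c from TP7: 225.5 + 6.72 + 89.31 = 321.53.
At (-1, 185): z = 0.6 − 99.5 + 321.53 = 222.6 m.

223 m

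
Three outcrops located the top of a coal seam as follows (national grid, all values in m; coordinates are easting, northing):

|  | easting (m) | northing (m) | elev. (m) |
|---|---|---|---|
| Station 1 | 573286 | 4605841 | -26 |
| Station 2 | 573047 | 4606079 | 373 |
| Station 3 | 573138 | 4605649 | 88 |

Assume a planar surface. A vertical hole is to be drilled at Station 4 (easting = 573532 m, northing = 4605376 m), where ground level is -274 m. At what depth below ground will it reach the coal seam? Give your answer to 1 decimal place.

249.0 m

Let the plane be z = a·easting + b·northing + c.
Station 2−Station 1: −239a + 238b = 399;  Station 3−Station 1: −148a − 192b = 114.
Solving gives a = −1.278972285, b = 0.392124470.
Then c = -26 − a·573286 − b·4605841 = −1072872.05.
At (573532, 4605376): z_contact = −733531.53 + 1805880.62 − 1072872.05 = -522.97 m.
Depth below ground = -274 − (-522.97) = 249.0 m.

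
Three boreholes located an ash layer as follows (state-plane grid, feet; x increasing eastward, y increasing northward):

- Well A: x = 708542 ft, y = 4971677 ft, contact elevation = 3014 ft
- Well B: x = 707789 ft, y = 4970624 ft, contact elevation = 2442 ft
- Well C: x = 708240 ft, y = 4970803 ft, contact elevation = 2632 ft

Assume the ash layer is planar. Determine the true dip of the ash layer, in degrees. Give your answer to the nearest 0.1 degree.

Two edge vectors: Well A→Well B = (-753, -1053, -572), Well A→Well C = (-302, -874, -382).
Normal n = (Well A→Well B) × (Well A→Well C) = (-97682, -114902, 340116).
So ∂z/∂x = −n_x/n_z = 0.28720 and ∂z/∂y = −n_y/n_z = 0.33783.
Gradient magnitude |∇z| = √(a² + b²) = √(0.08248 + 0.11413) = 0.44341.
True dip = arctan(0.44341) = 23.9°, dipping toward SW (azimuth ≈ 220°).

23.9°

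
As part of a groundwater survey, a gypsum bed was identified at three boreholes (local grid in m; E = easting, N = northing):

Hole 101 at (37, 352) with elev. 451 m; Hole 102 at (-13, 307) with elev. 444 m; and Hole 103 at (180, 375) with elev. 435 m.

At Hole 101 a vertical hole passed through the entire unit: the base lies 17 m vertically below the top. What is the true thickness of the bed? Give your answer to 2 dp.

Two edge vectors: Hole 101→Hole 102 = (-50, -45, -7), Hole 101→Hole 103 = (143, 23, -16).
Normal n = (Hole 101→Hole 102) × (Hole 101→Hole 103) = (881, -1801, 5285).
So ∂z/∂E = −n_x/n_z = −0.16670 and ∂z/∂N = −n_y/n_z = 0.34078.
|∇z| = √(a²+b²) = 0.37936, so dip δ = arctan(0.37936) = 20.77°.
True thickness = vertical thickness × cos δ = 17 × cos 20.77° = 15.89 m.

15.89 m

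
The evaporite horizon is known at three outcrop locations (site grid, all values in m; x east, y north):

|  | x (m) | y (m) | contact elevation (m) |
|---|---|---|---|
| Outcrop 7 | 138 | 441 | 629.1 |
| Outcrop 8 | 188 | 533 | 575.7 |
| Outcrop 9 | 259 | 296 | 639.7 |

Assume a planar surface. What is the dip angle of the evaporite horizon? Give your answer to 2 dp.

27.89°

Let the plane be z = a·x + b·y + c.
Outcrop 8−Outcrop 7: 50a + 92b = −53.4;  Outcrop 9−Outcrop 7: 121a − 145b = 10.6.
Solving gives a = −0.36818, b = −0.38034.
Gradient magnitude |∇z| = √(a² + b²) = √(0.13555 + 0.14466) = 0.52935.
True dip = arctan(0.52935) = 27.89°, dipping toward NE (azimuth ≈ 044°).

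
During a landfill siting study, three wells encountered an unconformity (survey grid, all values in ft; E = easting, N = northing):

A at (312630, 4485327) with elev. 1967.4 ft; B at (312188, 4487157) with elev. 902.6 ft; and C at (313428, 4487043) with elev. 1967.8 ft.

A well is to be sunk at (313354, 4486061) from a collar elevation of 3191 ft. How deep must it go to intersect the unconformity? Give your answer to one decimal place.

Two edge vectors: A→B = (-442, 1830, -1064.8), A→C = (798, 1716, 0.4).
Normal n = (A→B) × (A→C) = (1827928.8, -849533.6, -2218812).
So ∂z/∂E = −n_x/n_z = 0.823832213 and ∂z/∂N = −n_y/n_z = −0.382877684.
Intercept c from A: 1967.4 − 257554.66 + 1717331.61 = 1461744.35.
At (313354, 4486061): z_contact = 258151.12 − 1717612.65 + 1461744.35 = 2282.82 ft.
Depth below ground = 3191 − 2282.82 = 908.2 ft.

908.2 ft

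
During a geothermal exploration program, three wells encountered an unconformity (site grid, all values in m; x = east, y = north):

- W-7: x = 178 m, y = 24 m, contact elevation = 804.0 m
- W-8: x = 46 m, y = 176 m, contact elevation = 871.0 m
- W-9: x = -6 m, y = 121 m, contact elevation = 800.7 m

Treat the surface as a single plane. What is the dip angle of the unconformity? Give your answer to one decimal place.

43.8°

Let the plane be z = a·x + b·y + c.
W-8−W-7: −132a + 152b = 67;  W-9−W-7: −184a + 97b = −3.3.
Solving gives a = 0.46166, b = 0.84170.
Gradient magnitude |∇z| = √(a² + b²) = √(0.21313 + 0.70847) = 0.96000.
True dip = arctan(0.96000) = 43.8°, dipping toward SSW (azimuth ≈ 209°).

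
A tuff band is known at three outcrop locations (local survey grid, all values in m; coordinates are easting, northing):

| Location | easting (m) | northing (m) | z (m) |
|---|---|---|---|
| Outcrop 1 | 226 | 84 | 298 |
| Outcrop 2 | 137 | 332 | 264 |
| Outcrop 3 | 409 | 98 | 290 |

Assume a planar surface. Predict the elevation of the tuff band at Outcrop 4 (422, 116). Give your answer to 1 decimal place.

Let the plane be z = a·easting + b·northing + c.
Outcrop 2−Outcrop 1: −89a + 248b = −34;  Outcrop 3−Outcrop 1: 183a + 14b = −8.
Solving gives a = −0.03234, b = −0.14870.
Then c = 298 − a·226 − b·84 = 317.80.
At (422, 116): z = −13.6 − 17.2 + 317.80 = 286.9 m.

286.9 m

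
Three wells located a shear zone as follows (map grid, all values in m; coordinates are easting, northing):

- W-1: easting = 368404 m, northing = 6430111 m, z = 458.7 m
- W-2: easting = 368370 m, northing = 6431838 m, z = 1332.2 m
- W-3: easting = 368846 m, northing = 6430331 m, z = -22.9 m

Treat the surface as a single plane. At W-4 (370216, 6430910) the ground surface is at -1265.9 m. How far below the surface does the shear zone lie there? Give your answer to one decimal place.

299.1 m

Let the plane be z = a·easting + b·northing + c.
W-2−W-1: −34a + 1727b = 873.5;  W-3−W-1: 442a + 220b = −481.6.
Solving gives a = −1.328327197, b = 0.479639187.
Then c = 458.7 − a·368404 − b·6430111 = −2594313.46.
At (370216, 6430910): z_contact = −491767.98 + 3084516.44 − 2594313.46 = -1565.00 m.
Depth below ground = -1265.9 − (-1565.00) = 299.1 m.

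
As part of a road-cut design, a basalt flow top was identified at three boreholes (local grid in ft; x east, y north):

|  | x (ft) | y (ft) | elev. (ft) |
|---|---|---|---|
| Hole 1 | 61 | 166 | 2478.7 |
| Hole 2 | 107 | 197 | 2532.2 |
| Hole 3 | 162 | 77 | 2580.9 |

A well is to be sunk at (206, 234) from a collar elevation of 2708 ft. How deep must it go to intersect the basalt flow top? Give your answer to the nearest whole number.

Two edge vectors: Hole 1→Hole 2 = (46, 31, 53.5), Hole 1→Hole 3 = (101, -89, 102.2).
Normal n = (Hole 1→Hole 2) × (Hole 1→Hole 3) = (7929.7, 702.3, -7225).
So ∂z/∂x = −n_x/n_z = 1.09754 and ∂z/∂y = −n_y/n_z = 0.09720.
Intercept c from Hole 1: 2478.7 − 66.95 − 16.14 = 2395.61.
At (206, 234): z_contact = 226.1 + 22.7 + 2395.61 = 2644.5 ft.
Depth below ground = 2708 − 2644.5 = 64 ft.

64 ft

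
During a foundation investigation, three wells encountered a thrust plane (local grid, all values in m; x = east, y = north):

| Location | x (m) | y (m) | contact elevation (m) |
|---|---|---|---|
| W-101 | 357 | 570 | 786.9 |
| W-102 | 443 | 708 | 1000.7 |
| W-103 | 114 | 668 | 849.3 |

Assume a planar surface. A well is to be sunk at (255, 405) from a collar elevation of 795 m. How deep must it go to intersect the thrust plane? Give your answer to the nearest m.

Let the plane be z = a·x + b·y + c.
W-102−W-101: 86a + 138b = 213.8;  W-103−W-101: −243a + 98b = 62.4.
Solving gives a = 0.29410, b = 1.36599.
Then c = 786.9 − a·357 − b·570 = −96.71.
At (255, 405): z_contact = 75.0 + 553.2 − 96.71 = 531.5 m.
Depth below ground = 795 − 531.5 = 263 m.

263 m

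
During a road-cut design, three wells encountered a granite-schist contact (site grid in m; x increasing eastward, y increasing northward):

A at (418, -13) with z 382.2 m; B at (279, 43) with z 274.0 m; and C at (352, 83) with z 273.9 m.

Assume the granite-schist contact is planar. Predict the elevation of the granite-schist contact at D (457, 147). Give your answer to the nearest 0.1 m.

Let the plane be z = a·x + b·y + c.
B−A: −139a + 56b = −108.2;  C−A: −66a + 96b = −108.3.
Solving gives a = 0.44801, b = −0.82012.
Then c = 382.2 − a·418 − b·-13 = 184.27.
At (457, 147): z = 204.7 − 120.6 + 184.27 = 268.5 m.

268.5 m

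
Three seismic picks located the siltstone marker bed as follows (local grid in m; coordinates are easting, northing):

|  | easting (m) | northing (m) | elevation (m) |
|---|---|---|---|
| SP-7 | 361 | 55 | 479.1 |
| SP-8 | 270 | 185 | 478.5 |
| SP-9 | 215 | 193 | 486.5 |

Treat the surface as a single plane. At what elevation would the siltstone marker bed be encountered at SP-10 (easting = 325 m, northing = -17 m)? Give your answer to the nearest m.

493 m

Let the plane be z = a·easting + b·northing + c.
SP-8−SP-7: −91a + 130b = −0.6;  SP-9−SP-7: −146a + 138b = 7.4.
Solving gives a = −0.16269, b = −0.11850.
Then c = 479.1 − a·361 − b·55 = 544.35.
At (325, -17): z = −52.9 + 2.0 + 544.35 = 493.5 m.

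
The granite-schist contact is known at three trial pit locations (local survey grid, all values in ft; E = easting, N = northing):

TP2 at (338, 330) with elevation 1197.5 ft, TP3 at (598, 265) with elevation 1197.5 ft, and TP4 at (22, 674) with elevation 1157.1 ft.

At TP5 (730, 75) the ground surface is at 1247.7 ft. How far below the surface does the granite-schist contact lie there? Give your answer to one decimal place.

Two edge vectors: TP2→TP3 = (260, -65, 0), TP2→TP4 = (-316, 344, -40.4).
Normal n = (TP2→TP3) × (TP2→TP4) = (2626, 10504, 68900).
So ∂z/∂E = −n_x/n_z = −0.03811 and ∂z/∂N = −n_y/n_z = −0.15245.
Intercept c from TP2: 1197.5 + 12.88 + 50.31 = 1260.69.
At (730, 75): z_contact = −27.82 − 11.43 + 1260.69 = 1221.44 ft.
Depth below ground = 1247.7 − 1221.44 = 26.3 ft.

26.3 ft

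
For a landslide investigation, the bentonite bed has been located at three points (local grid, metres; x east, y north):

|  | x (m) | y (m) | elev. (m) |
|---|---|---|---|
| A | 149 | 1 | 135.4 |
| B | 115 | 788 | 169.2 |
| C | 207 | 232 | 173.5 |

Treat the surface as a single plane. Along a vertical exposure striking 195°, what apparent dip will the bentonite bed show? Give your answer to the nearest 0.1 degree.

Two edge vectors: A→B = (-34, 787, 33.8), A→C = (58, 231, 38.1).
Normal n = (A→B) × (A→C) = (22176.9, 3255.8, -53500).
So ∂z/∂x = −n_x/n_z = 0.41452 and ∂z/∂y = −n_y/n_z = 0.06086.
Unit vector along 195° is (sin 195°, cos 195°) = (-0.2588, -0.9659).
Slope in that direction = a·(-0.2588) + b·(-0.9659) = −0.16607.
Apparent dip = arctan|0.16607| = 9.4° (true dip is 22.7°, so apparent ≤ true as expected).

9.4°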